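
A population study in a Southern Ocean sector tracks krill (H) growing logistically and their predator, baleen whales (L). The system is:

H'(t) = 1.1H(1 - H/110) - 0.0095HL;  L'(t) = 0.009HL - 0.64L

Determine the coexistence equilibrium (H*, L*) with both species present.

From dL/dt = 0 with L > 0: 0.009H* = 0.64, so H* = 71.1.
Substitute into dH/dt = 0: 1.1(1 - 71.1/110) = 0.0095L*.
The bracket is 0.354, giving L* = 0.389/0.0095 = 40.9.

H* ≈ 71.1, L* ≈ 40.9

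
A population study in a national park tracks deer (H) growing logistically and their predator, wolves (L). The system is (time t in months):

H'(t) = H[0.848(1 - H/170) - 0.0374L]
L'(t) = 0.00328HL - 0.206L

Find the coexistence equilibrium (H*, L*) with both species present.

H* ≈ 62.8, L* ≈ 14.3

From dL/dt = 0 with L > 0: 0.00328H* = 0.206, so H* = 62.8.
Substitute into dH/dt = 0: 0.848(1 - 62.8/170) = 0.0374L*.
The bracket is 0.631, giving L* = 0.535/0.0374 = 14.3.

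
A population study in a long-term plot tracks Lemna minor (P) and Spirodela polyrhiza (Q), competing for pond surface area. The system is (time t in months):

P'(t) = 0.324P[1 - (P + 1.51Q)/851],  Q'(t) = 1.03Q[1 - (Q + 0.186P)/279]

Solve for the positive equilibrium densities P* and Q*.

P* ≈ 598, Q* ≈ 168

Setting both brackets to zero gives the nullclines P + 1.51Q = 851 and 0.186P + Q = 279.
Substituting Q = 279 - 0.186P into the first: P(1 - 1.51·0.186) = 851 - 1.51·279.
So P* = 430/0.719 = 598, and then Q* = 279 - 0.186·598 = 168.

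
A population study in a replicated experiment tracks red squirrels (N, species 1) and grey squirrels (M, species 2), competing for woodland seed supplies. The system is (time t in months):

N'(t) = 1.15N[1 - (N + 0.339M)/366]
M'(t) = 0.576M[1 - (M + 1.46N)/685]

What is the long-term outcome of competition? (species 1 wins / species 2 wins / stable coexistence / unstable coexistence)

stable coexistence

Compare the nullcline intercepts: K1/α12 = 366/0.339 = 1080 > K2 = 685; K2/α21 = 685/1.46 = 469 > K1 = 366.
Since both inequalities hold, each species can invade when rare, so the interior equilibrium is stable.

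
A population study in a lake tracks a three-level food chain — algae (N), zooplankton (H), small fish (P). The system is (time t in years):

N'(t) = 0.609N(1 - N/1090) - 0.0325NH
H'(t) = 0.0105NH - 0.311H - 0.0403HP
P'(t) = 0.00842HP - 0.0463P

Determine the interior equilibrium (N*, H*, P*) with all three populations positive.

N* ≈ 770, H* ≈ 5.5, P* ≈ 193

From dP/dt = 0: 0.00842H* = 0.0463, so H* = 5.5.
From dN/dt = 0: 0.609(1 - N*/1090) = 0.0325·5.5, giving N* = 1090·(1 - 0.293) = 770.
From dH/dt = 0: 0.0105·770 - 0.311 = 0.0403P*, so P* = 7.78/0.0403 = 193.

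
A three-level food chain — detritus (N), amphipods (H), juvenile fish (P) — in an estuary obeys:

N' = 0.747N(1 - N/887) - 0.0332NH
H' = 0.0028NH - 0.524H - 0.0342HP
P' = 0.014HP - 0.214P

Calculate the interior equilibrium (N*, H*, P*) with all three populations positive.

N* ≈ 284, H* ≈ 15.3, P* ≈ 7.96

From dP/dt = 0: 0.014H* = 0.214, so H* = 15.3.
From dN/dt = 0: 0.747(1 - N*/887) = 0.0332·15.3, giving N* = 887·(1 - 0.679) = 284.
From dH/dt = 0: 0.0028·284 - 0.524 = 0.0342P*, so P* = 0.272/0.0342 = 7.96.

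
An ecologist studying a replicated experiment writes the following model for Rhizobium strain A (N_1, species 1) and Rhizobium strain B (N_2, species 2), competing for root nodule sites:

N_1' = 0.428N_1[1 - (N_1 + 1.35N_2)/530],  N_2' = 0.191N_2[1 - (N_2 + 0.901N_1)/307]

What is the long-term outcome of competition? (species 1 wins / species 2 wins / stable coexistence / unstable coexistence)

Compare the nullcline intercepts: K1/α12 = 530/1.35 = 393 > K2 = 307; K2/α21 = 307/0.901 = 341 < K1 = 530.
Since the inequalities point opposite ways, species 1 can invade but species 2 cannot.

species 1 excludes species 2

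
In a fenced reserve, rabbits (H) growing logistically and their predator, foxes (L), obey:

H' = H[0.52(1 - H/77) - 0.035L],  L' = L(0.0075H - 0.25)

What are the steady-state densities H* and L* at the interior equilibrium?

From dL/dt = 0 with L > 0: 0.0075H* = 0.25, so H* = 33.3.
Substitute into dH/dt = 0: 0.52(1 - 33.3/77) = 0.035L*.
The bracket is 0.567, giving L* = 0.295/0.035 = 8.43.

H* ≈ 33.3, L* ≈ 8.43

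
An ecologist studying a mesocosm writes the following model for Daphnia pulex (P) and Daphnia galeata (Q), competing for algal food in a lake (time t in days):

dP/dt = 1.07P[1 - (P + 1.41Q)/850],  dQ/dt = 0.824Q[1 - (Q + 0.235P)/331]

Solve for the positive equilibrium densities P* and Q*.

Setting both brackets to zero gives the nullclines P + 1.41Q = 850 and 0.235P + Q = 331.
Substituting Q = 331 - 0.235P into the first: P(1 - 1.41·0.235) = 850 - 1.41·331.
So P* = 383/0.669 = 573, and then Q* = 331 - 0.235·573 = 196.

P* ≈ 573, Q* ≈ 196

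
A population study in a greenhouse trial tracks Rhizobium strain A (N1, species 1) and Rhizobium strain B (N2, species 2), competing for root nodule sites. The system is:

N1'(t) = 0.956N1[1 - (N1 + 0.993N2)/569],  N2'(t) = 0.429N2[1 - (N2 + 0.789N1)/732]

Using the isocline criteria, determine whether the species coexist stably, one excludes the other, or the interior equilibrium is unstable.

Compare the nullcline intercepts: K1/α12 = 569/0.993 = 573 < K2 = 732; K2/α21 = 732/0.789 = 928 > K1 = 569.
Since the inequalities point opposite ways, species 2 can invade but species 1 cannot.

species 2 excludes species 1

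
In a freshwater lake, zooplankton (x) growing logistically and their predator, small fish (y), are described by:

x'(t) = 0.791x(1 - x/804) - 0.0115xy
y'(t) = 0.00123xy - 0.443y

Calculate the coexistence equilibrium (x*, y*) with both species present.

x* ≈ 360, y* ≈ 38

From dy/dt = 0 with y > 0: 0.00123x* = 0.443, so x* = 360.
Substitute into dx/dt = 0: 0.791(1 - 360/804) = 0.0115y*.
The bracket is 0.552, giving y* = 0.437/0.0115 = 38.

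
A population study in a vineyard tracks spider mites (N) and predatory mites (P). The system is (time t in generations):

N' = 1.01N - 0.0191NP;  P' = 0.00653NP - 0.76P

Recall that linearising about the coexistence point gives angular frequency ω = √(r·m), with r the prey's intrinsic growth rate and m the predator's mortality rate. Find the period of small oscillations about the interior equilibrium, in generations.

T ≈ 7.17 generations

Here r = 1.01 and m = 0.76, so r·m = 0.768.
ω = √0.768 = 0.876 per generation, hence T = 2π/ω ≈ 7.17 generations.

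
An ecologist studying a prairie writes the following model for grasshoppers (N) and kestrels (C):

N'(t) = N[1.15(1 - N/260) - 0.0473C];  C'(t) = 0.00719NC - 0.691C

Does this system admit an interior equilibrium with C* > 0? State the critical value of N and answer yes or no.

The predator equation gives dC/dt > 0 only when N > 0.691/0.00719 = 96.1.
Without the predator, N → K = 260. Since 260 > 96.1, the predator can invade and persist.

Threshold N = 96.1; K > 96.1, so yes, the predator persists.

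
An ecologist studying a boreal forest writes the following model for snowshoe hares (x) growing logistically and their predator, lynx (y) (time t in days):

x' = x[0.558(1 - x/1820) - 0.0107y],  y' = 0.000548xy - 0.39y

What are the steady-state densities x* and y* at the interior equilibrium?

x* ≈ 712, y* ≈ 31.8

From dy/dt = 0 with y > 0: 0.000548x* = 0.39, so x* = 712.
Substitute into dx/dt = 0: 0.558(1 - 712/1820) = 0.0107y*.
The bracket is 0.609, giving y* = 0.34/0.0107 = 31.8.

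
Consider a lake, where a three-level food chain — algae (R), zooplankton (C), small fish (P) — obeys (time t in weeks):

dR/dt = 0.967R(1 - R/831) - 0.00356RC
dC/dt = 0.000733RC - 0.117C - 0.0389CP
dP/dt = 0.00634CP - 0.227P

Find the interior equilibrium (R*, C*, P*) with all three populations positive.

From dP/dt = 0: 0.00634C* = 0.227, so C* = 35.8.
From dR/dt = 0: 0.967(1 - R*/831) = 0.00356·35.8, giving R* = 831·(1 - 0.132) = 721.
From dC/dt = 0: 0.000733·721 - 0.117 = 0.0389P*, so P* = 0.412/0.0389 = 10.6.

R* ≈ 721, C* ≈ 35.8, P* ≈ 10.6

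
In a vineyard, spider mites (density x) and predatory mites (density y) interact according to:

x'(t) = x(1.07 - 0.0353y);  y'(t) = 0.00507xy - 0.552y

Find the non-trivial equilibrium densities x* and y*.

Set dy/dt = 0 with y > 0: 0.00507x - 0.552 = 0, so x* = 0.552/0.00507 = 109.
Set dx/dt = 0 with x > 0: 1.07 - 0.0353y = 0, so y* = 1.07/0.0353 = 30.3.

x* ≈ 109, y* ≈ 30.3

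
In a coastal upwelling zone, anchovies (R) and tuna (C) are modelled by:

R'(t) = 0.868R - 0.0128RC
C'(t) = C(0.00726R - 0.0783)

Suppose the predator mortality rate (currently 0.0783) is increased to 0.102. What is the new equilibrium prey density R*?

At the interior fixed point, setting dC/dt = 0 with C > 0 fixes R* = (predator death rate)/(RC coefficient) — independent of the other coefficients.
With the change, R* = 0.102/0.00726 = 14; it rises from 10.8.

R* ≈ 14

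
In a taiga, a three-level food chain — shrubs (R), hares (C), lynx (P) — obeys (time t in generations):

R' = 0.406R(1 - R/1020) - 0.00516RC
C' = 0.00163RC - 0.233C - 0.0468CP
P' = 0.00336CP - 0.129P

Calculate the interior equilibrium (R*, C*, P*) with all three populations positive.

R* ≈ 522, C* ≈ 38.4, P* ≈ 13.2

From dP/dt = 0: 0.00336C* = 0.129, so C* = 38.4.
From dR/dt = 0: 0.406(1 - R*/1020) = 0.00516·38.4, giving R* = 1020·(1 - 0.488) = 522.
From dC/dt = 0: 0.00163·522 - 0.233 = 0.0468P*, so P* = 0.618/0.0468 = 13.2.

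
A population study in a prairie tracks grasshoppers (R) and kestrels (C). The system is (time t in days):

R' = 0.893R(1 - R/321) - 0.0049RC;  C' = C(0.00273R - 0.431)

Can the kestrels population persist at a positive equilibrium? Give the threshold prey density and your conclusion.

The predator equation gives dC/dt > 0 only when R > 0.431/0.00273 = 158.
Without the predator, R → K = 321. Since 321 > 158, the predator can invade and persist.

Threshold R = 158; K > 158, so yes, the predator persists.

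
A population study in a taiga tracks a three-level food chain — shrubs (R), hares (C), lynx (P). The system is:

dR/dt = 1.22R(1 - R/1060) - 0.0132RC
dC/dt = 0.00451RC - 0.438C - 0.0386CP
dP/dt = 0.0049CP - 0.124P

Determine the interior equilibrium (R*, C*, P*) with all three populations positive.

R* ≈ 770, C* ≈ 25.3, P* ≈ 78.6

From dP/dt = 0: 0.0049C* = 0.124, so C* = 25.3.
From dR/dt = 0: 1.22(1 - R*/1060) = 0.0132·25.3, giving R* = 1060·(1 - 0.274) = 770.
From dC/dt = 0: 0.00451·770 - 0.438 = 0.0386P*, so P* = 3.03/0.0386 = 78.6.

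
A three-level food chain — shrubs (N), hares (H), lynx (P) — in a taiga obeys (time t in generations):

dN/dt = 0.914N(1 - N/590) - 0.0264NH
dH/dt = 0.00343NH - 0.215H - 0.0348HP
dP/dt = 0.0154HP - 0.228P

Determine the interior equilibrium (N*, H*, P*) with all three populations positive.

N* ≈ 338, H* ≈ 14.8, P* ≈ 27.1

From dP/dt = 0: 0.0154H* = 0.228, so H* = 14.8.
From dN/dt = 0: 0.914(1 - N*/590) = 0.0264·14.8, giving N* = 590·(1 - 0.428) = 338.
From dH/dt = 0: 0.00343·338 - 0.215 = 0.0348P*, so P* = 0.943/0.0348 = 27.1.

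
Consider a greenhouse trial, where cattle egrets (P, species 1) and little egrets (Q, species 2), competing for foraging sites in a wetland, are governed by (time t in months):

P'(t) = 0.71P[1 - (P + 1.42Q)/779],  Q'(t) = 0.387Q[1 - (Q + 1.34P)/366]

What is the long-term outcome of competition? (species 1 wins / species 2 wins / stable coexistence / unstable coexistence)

Compare the nullcline intercepts: K1/α12 = 779/1.42 = 549 > K2 = 366; K2/α21 = 366/1.34 = 273 < K1 = 779.
Since the inequalities point opposite ways, species 1 can invade but species 2 cannot.

species 1 excludes species 2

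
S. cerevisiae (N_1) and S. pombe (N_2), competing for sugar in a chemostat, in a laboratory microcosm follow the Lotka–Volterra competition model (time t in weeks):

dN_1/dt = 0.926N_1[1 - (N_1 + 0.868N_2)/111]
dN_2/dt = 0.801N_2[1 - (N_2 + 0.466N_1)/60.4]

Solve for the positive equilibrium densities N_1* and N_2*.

N_1* ≈ 98.4, N_2* ≈ 14.6

Setting both brackets to zero gives the nullclines N_1 + 0.868N_2 = 111 and 0.466N_1 + N_2 = 60.4.
Substituting N_2 = 60.4 - 0.466N_1 into the first: N_1(1 - 0.868·0.466) = 111 - 0.868·60.4.
So N_1* = 58.6/0.596 = 98.4, and then N_2* = 60.4 - 0.466·98.4 = 14.6.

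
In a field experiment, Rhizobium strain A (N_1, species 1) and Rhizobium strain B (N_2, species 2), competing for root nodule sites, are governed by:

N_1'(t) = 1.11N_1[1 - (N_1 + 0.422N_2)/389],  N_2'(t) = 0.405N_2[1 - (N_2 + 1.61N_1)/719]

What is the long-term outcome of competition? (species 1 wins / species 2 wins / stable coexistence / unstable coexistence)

Compare the nullcline intercepts: K1/α12 = 389/0.422 = 922 > K2 = 719; K2/α21 = 719/1.61 = 447 > K1 = 389.
Since both inequalities hold, each species can invade when rare, so the interior equilibrium is stable.

stable coexistence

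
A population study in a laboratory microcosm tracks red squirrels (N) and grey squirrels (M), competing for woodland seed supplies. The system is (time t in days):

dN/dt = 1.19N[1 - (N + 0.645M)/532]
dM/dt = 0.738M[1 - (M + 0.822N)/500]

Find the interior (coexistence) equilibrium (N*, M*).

Setting both brackets to zero gives the nullclines N + 0.645M = 532 and 0.822N + M = 500.
Substituting M = 500 - 0.822N into the first: N(1 - 0.645·0.822) = 532 - 0.645·500.
So N* = 210/0.47 = 446, and then M* = 500 - 0.822·446 = 133.

N* ≈ 446, M* ≈ 133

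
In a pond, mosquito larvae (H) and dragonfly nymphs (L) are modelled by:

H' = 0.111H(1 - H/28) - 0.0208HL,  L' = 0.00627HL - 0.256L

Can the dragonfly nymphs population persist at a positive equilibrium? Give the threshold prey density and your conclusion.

The predator equation gives dL/dt > 0 only when H > 0.256/0.00627 = 40.8.
Without the predator, H → K = 28. Since 28 < 40.8, the predator cannot invade.

Threshold H = 40.8; K < 40.8, so no, the predator goes extinct.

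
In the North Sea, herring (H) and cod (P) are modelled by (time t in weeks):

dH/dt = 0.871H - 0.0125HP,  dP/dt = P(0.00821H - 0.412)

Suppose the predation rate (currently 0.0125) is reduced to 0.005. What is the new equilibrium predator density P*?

At the interior fixed point, setting dH/dt = 0 with H > 0 fixes P* = (prey growth rate)/(HP coefficient) — independent of the other coefficients.
With the change, P* = 0.871/0.005 = 174; it rises from 69.7.

P* ≈ 174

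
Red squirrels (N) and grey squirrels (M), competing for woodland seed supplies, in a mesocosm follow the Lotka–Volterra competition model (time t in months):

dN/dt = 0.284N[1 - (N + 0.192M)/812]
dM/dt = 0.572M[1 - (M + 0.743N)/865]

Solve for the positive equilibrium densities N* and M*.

N* ≈ 753, M* ≈ 305

Setting both brackets to zero gives the nullclines N + 0.192M = 812 and 0.743N + M = 865.
Substituting M = 865 - 0.743N into the first: N(1 - 0.192·0.743) = 812 - 0.192·865.
So N* = 646/0.857 = 753, and then M* = 865 - 0.743·753 = 305.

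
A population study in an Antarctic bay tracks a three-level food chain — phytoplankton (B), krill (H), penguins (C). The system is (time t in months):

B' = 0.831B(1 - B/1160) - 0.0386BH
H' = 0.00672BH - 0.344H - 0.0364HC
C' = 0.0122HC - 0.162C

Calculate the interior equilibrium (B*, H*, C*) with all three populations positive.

From dC/dt = 0: 0.0122H* = 0.162, so H* = 13.3.
From dB/dt = 0: 0.831(1 - B*/1160) = 0.0386·13.3, giving B* = 1160·(1 - 0.617) = 445.
From dH/dt = 0: 0.00672·445 - 0.344 = 0.0364C*, so C* = 2.64/0.0364 = 72.6.

B* ≈ 445, H* ≈ 13.3, C* ≈ 72.6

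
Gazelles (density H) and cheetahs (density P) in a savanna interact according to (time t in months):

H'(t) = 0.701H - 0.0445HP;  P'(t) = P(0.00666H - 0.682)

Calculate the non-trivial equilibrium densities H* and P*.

Set dP/dt = 0 with P > 0: 0.00666H - 0.682 = 0, so H* = 0.682/0.00666 = 102.
Set dH/dt = 0 with H > 0: 0.701 - 0.0445P = 0, so P* = 0.701/0.0445 = 15.8.

H* ≈ 102, P* ≈ 15.8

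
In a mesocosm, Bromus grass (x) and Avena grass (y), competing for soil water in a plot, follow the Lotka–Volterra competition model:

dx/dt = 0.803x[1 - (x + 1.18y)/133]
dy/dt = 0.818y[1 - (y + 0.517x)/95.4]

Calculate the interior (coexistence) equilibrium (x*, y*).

x* ≈ 52.4, y* ≈ 68.3

Setting both brackets to zero gives the nullclines x + 1.18y = 133 and 0.517x + y = 95.4.
Substituting y = 95.4 - 0.517x into the first: x(1 - 1.18·0.517) = 133 - 1.18·95.4.
So x* = 20.4/0.39 = 52.4, and then y* = 95.4 - 0.517·52.4 = 68.3.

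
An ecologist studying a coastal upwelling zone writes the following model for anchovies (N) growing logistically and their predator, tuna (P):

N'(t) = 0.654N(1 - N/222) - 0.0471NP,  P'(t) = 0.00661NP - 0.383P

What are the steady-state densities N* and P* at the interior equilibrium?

From dP/dt = 0 with P > 0: 0.00661N* = 0.383, so N* = 57.9.
Substitute into dN/dt = 0: 0.654(1 - 57.9/222) = 0.0471P*.
The bracket is 0.739, giving P* = 0.483/0.0471 = 10.3.

N* ≈ 57.9, P* ≈ 10.3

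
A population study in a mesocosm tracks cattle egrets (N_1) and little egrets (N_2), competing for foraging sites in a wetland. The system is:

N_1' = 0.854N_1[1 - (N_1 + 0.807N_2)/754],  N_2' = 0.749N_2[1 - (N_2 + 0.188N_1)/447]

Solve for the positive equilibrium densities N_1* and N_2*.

Setting both brackets to zero gives the nullclines N_1 + 0.807N_2 = 754 and 0.188N_1 + N_2 = 447.
Substituting N_2 = 447 - 0.188N_1 into the first: N_1(1 - 0.807·0.188) = 754 - 0.807·447.
So N_1* = 393/0.848 = 464, and then N_2* = 447 - 0.188·464 = 360.

N_1* ≈ 464, N_2* ≈ 360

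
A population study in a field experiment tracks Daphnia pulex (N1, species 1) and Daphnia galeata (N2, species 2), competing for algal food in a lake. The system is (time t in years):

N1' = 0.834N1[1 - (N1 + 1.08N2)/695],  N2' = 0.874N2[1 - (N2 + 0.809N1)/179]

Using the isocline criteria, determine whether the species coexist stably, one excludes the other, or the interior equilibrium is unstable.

species 1 excludes species 2

Compare the nullcline intercepts: K1/α12 = 695/1.08 = 644 > K2 = 179; K2/α21 = 179/0.809 = 221 < K1 = 695.
Since the inequalities point opposite ways, species 1 can invade but species 2 cannot.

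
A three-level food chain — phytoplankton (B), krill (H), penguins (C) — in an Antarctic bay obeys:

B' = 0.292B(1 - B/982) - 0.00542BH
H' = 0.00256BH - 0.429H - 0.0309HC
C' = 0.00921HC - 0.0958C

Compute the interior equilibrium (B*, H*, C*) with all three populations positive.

B* ≈ 792, H* ≈ 10.4, C* ≈ 51.8

From dC/dt = 0: 0.00921H* = 0.0958, so H* = 10.4.
From dB/dt = 0: 0.292(1 - B*/982) = 0.00542·10.4, giving B* = 982·(1 - 0.193) = 792.
From dH/dt = 0: 0.00256·792 - 0.429 = 0.0309C*, so C* = 1.6/0.0309 = 51.8.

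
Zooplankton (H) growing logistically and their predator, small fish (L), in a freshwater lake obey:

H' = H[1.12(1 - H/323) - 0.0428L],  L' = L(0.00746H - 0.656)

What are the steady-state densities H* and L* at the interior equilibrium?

H* ≈ 87.9, L* ≈ 19

From dL/dt = 0 with L > 0: 0.00746H* = 0.656, so H* = 87.9.
Substitute into dH/dt = 0: 1.12(1 - 87.9/323) = 0.0428L*.
The bracket is 0.728, giving L* = 0.815/0.0428 = 19.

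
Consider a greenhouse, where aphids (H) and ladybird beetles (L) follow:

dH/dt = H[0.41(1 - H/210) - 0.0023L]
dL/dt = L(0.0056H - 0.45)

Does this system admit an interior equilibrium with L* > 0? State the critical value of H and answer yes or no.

The predator equation gives dL/dt > 0 only when H > 0.45/0.0056 = 80.4.
Without the predator, H → K = 210. Since 210 > 80.4, the predator can invade and persist.

Threshold H = 80.4; K > 80.4, so yes, the predator persists.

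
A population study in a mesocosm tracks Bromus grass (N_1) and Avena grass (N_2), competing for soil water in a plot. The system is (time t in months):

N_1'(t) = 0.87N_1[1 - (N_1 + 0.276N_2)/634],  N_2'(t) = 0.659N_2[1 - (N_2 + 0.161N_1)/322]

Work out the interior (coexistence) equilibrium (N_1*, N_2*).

N_1* ≈ 570, N_2* ≈ 230

Setting both brackets to zero gives the nullclines N_1 + 0.276N_2 = 634 and 0.161N_1 + N_2 = 322.
Substituting N_2 = 322 - 0.161N_1 into the first: N_1(1 - 0.276·0.161) = 634 - 0.276·322.
So N_1* = 545/0.956 = 570, and then N_2* = 322 - 0.161·570 = 230.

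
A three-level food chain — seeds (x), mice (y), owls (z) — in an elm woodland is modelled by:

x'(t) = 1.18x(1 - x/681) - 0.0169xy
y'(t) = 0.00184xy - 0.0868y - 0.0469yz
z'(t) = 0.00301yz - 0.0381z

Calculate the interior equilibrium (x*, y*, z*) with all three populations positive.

x* ≈ 558, y* ≈ 12.7, z* ≈ 20

From dz/dt = 0: 0.00301y* = 0.0381, so y* = 12.7.
From dx/dt = 0: 1.18(1 - x*/681) = 0.0169·12.7, giving x* = 681·(1 - 0.181) = 558.
From dy/dt = 0: 0.00184·558 - 0.0868 = 0.0469z*, so z* = 0.939/0.0469 = 20.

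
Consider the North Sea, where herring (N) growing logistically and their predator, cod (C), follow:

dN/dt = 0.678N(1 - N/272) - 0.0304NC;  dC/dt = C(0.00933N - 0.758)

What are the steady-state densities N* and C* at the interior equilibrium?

N* ≈ 81.2, C* ≈ 15.6

From dC/dt = 0 with C > 0: 0.00933N* = 0.758, so N* = 81.2.
Substitute into dN/dt = 0: 0.678(1 - 81.2/272) = 0.0304C*.
The bracket is 0.701, giving C* = 0.475/0.0304 = 15.6.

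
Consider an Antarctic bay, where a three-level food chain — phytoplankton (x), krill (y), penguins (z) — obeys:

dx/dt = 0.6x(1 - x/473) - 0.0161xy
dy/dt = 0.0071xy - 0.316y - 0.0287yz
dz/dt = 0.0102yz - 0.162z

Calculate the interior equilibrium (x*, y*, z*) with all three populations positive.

x* ≈ 271, y* ≈ 15.9, z* ≈ 56.1

From dz/dt = 0: 0.0102y* = 0.162, so y* = 15.9.
From dx/dt = 0: 0.6(1 - x*/473) = 0.0161·15.9, giving x* = 473·(1 - 0.426) = 271.
From dy/dt = 0: 0.0071·271 - 0.316 = 0.0287z*, so z* = 1.61/0.0287 = 56.1.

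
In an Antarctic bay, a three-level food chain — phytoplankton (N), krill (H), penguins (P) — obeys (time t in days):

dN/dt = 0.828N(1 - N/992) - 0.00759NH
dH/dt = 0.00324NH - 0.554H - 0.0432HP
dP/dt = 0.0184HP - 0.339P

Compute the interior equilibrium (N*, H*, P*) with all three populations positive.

N* ≈ 824, H* ≈ 18.4, P* ≈ 49

From dP/dt = 0: 0.0184H* = 0.339, so H* = 18.4.
From dN/dt = 0: 0.828(1 - N*/992) = 0.00759·18.4, giving N* = 992·(1 - 0.169) = 824.
From dH/dt = 0: 0.00324·824 - 0.554 = 0.0432P*, so P* = 2.12/0.0432 = 49.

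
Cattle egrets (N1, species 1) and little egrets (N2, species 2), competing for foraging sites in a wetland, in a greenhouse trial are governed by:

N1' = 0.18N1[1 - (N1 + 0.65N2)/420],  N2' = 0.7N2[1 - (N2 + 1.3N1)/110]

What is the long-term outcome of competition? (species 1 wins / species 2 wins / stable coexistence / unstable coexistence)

Compare the nullcline intercepts: K1/α12 = 420/0.65 = 646 > K2 = 110; K2/α21 = 110/1.3 = 84.6 < K1 = 420.
Since the inequalities point opposite ways, species 1 can invade but species 2 cannot.

species 1 excludes species 2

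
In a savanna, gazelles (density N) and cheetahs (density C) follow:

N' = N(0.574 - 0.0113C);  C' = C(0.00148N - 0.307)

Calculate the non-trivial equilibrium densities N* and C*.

N* ≈ 207, C* ≈ 50.8

Set dC/dt = 0 with C > 0: 0.00148N - 0.307 = 0, so N* = 0.307/0.00148 = 207.
Set dN/dt = 0 with N > 0: 0.574 - 0.0113C = 0, so C* = 0.574/0.0113 = 50.8.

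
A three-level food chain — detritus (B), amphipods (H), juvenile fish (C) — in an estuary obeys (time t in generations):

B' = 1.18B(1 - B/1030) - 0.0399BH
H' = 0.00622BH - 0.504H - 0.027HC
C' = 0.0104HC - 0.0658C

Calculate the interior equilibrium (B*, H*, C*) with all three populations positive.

From dC/dt = 0: 0.0104H* = 0.0658, so H* = 6.33.
From dB/dt = 0: 1.18(1 - B*/1030) = 0.0399·6.33, giving B* = 1030·(1 - 0.214) = 810.
From dH/dt = 0: 0.00622·810 - 0.504 = 0.027C*, so C* = 4.53/0.027 = 168.

B* ≈ 810, H* ≈ 6.33, C* ≈ 168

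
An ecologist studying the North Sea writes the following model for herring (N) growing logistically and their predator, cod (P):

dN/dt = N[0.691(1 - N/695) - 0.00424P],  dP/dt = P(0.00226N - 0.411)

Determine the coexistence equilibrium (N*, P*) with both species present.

N* ≈ 182, P* ≈ 120

From dP/dt = 0 with P > 0: 0.00226N* = 0.411, so N* = 182.
Substitute into dN/dt = 0: 0.691(1 - 182/695) = 0.00424P*.
The bracket is 0.738, giving P* = 0.51/0.00424 = 120.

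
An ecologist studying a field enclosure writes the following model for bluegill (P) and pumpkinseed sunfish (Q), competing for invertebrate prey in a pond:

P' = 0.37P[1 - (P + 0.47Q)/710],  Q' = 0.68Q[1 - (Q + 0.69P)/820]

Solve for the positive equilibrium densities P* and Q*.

Setting both brackets to zero gives the nullclines P + 0.47Q = 710 and 0.69P + Q = 820.
Substituting Q = 820 - 0.69P into the first: P(1 - 0.47·0.69) = 710 - 0.47·820.
So P* = 325/0.676 = 480, and then Q* = 820 - 0.69·480 = 489.

P* ≈ 480, Q* ≈ 489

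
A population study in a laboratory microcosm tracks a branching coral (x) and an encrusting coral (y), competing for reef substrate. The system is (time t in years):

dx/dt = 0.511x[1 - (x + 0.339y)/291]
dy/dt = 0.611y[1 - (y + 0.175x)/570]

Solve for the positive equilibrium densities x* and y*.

x* ≈ 104, y* ≈ 552

Setting both brackets to zero gives the nullclines x + 0.339y = 291 and 0.175x + y = 570.
Substituting y = 570 - 0.175x into the first: x(1 - 0.339·0.175) = 291 - 0.339·570.
So x* = 97.8/0.941 = 104, and then y* = 570 - 0.175·104 = 552.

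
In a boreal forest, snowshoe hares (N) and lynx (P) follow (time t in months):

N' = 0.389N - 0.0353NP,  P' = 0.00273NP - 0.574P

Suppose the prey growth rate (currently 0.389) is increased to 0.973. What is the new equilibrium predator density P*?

At the interior fixed point, setting dN/dt = 0 with N > 0 fixes P* = (prey growth rate)/(NP coefficient) — independent of the other coefficients.
With the change, P* = 0.973/0.0353 = 27.6; it rises from 11.

P* ≈ 27.6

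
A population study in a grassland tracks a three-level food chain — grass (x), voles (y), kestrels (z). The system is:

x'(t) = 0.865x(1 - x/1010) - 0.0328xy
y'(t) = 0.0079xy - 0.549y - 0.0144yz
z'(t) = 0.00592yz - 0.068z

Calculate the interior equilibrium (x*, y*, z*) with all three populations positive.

x* ≈ 570, y* ≈ 11.5, z* ≈ 275

From dz/dt = 0: 0.00592y* = 0.068, so y* = 11.5.
From dx/dt = 0: 0.865(1 - x*/1010) = 0.0328·11.5, giving x* = 1010·(1 - 0.436) = 570.
From dy/dt = 0: 0.0079·570 - 0.549 = 0.0144z*, so z* = 3.95/0.0144 = 275.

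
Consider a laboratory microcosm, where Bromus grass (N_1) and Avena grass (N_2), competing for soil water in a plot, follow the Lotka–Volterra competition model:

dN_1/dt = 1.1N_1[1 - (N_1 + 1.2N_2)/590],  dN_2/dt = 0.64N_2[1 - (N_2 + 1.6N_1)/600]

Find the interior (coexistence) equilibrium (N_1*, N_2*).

N_1* ≈ 141, N_2* ≈ 374

Setting both brackets to zero gives the nullclines N_1 + 1.2N_2 = 590 and 1.6N_1 + N_2 = 600.
Substituting N_2 = 600 - 1.6N_1 into the first: N_1(1 - 1.2·1.6) = 590 - 1.2·600.
So N_1* = -130/-0.92 = 141, and then N_2* = 600 - 1.6·141 = 374.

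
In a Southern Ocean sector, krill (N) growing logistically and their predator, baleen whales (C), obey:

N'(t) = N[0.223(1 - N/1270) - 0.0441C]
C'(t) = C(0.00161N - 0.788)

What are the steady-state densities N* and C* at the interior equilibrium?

N* ≈ 489, C* ≈ 3.11

From dC/dt = 0 with C > 0: 0.00161N* = 0.788, so N* = 489.
Substitute into dN/dt = 0: 0.223(1 - 489/1270) = 0.0441C*.
The bracket is 0.615, giving C* = 0.137/0.0441 = 3.11.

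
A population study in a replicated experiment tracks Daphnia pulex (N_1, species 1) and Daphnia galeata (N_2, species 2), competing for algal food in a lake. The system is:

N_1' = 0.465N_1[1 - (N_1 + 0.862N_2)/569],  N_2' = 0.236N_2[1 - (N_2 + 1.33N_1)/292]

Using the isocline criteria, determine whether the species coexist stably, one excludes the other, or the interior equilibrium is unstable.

Compare the nullcline intercepts: K1/α12 = 569/0.862 = 660 > K2 = 292; K2/α21 = 292/1.33 = 220 < K1 = 569.
Since the inequalities point opposite ways, species 1 can invade but species 2 cannot.

species 1 excludes species 2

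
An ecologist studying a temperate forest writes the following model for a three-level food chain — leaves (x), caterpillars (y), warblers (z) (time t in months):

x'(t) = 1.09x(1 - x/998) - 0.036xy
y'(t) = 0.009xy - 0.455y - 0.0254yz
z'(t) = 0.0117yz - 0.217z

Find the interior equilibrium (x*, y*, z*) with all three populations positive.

From dz/dt = 0: 0.0117y* = 0.217, so y* = 18.5.
From dx/dt = 0: 1.09(1 - x*/998) = 0.036·18.5, giving x* = 998·(1 - 0.613) = 387.
From dy/dt = 0: 0.009·387 - 0.455 = 0.0254z*, so z* = 3.02/0.0254 = 119.

x* ≈ 387, y* ≈ 18.5, z* ≈ 119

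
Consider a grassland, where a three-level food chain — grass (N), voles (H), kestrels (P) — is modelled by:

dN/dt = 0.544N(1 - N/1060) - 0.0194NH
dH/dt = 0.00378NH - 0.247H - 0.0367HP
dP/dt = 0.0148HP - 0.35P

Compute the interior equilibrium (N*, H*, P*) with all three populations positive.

N* ≈ 166, H* ≈ 23.6, P* ≈ 10.4

From dP/dt = 0: 0.0148H* = 0.35, so H* = 23.6.
From dN/dt = 0: 0.544(1 - N*/1060) = 0.0194·23.6, giving N* = 1060·(1 - 0.843) = 166.
From dH/dt = 0: 0.00378·166 - 0.247 = 0.0367P*, so P* = 0.381/0.0367 = 10.4.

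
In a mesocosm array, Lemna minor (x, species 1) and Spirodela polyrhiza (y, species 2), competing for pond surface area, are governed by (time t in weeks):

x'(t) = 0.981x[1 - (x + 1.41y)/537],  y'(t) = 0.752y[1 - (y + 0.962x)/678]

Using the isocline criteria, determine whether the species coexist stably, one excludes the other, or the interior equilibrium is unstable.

species 2 excludes species 1

Compare the nullcline intercepts: K1/α12 = 537/1.41 = 381 < K2 = 678; K2/α21 = 678/0.962 = 705 > K1 = 537.
Since the inequalities point opposite ways, species 2 can invade but species 1 cannot.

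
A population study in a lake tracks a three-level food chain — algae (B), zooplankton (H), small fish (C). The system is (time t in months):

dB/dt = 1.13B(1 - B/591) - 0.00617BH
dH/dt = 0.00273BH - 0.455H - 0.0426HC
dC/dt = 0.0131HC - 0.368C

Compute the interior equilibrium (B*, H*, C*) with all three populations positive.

From dC/dt = 0: 0.0131H* = 0.368, so H* = 28.1.
From dB/dt = 0: 1.13(1 - B*/591) = 0.00617·28.1, giving B* = 591·(1 - 0.153) = 500.
From dH/dt = 0: 0.00273·500 - 0.455 = 0.0426C*, so C* = 0.911/0.0426 = 21.4.

B* ≈ 500, H* ≈ 28.1, C* ≈ 21.4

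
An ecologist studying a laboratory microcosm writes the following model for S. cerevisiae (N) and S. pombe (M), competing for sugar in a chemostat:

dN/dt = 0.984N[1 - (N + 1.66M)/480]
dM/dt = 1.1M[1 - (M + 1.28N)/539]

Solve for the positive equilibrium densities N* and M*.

N* ≈ 369, M* ≈ 67

Setting both brackets to zero gives the nullclines N + 1.66M = 480 and 1.28N + M = 539.
Substituting M = 539 - 1.28N into the first: N(1 - 1.66·1.28) = 480 - 1.66·539.
So N* = -415/-1.12 = 369, and then M* = 539 - 1.28·369 = 67.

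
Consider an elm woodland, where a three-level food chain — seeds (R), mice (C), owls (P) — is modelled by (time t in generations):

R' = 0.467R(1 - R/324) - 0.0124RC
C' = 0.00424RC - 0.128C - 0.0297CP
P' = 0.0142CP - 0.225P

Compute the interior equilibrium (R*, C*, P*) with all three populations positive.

R* ≈ 188, C* ≈ 15.8, P* ≈ 22.5

From dP/dt = 0: 0.0142C* = 0.225, so C* = 15.8.
From dR/dt = 0: 0.467(1 - R*/324) = 0.0124·15.8, giving R* = 324·(1 - 0.421) = 188.
From dC/dt = 0: 0.00424·188 - 0.128 = 0.0297P*, so P* = 0.668/0.0297 = 22.5.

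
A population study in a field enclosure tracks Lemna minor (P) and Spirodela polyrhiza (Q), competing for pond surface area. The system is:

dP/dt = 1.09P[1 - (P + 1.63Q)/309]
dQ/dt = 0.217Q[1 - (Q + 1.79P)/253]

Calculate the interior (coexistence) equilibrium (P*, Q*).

Setting both brackets to zero gives the nullclines P + 1.63Q = 309 and 1.79P + Q = 253.
Substituting Q = 253 - 1.79P into the first: P(1 - 1.63·1.79) = 309 - 1.63·253.
So P* = -103/-1.92 = 53.9, and then Q* = 253 - 1.79·53.9 = 156.

P* ≈ 53.9, Q* ≈ 156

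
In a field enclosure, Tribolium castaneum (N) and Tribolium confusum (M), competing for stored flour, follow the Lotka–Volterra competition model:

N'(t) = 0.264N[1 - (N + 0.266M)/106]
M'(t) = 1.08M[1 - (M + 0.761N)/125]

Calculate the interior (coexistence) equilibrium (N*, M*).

N* ≈ 91.2, M* ≈ 55.6

Setting both brackets to zero gives the nullclines N + 0.266M = 106 and 0.761N + M = 125.
Substituting M = 125 - 0.761N into the first: N(1 - 0.266·0.761) = 106 - 0.266·125.
So N* = 72.8/0.798 = 91.2, and then M* = 125 - 0.761·91.2 = 55.6.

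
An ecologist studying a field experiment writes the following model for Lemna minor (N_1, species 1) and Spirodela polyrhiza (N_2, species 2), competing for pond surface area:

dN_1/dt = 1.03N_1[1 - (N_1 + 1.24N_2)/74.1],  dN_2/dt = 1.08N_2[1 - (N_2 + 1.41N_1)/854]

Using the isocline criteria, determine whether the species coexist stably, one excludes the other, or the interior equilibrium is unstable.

species 2 excludes species 1

Compare the nullcline intercepts: K1/α12 = 74.1/1.24 = 59.8 < K2 = 854; K2/α21 = 854/1.41 = 606 > K1 = 74.1.
Since the inequalities point opposite ways, species 2 can invade but species 1 cannot.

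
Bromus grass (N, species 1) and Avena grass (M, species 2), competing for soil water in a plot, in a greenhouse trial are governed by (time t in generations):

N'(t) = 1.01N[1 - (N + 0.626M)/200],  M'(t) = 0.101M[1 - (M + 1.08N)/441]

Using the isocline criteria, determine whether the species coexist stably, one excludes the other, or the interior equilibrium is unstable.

Compare the nullcline intercepts: K1/α12 = 200/0.626 = 319 < K2 = 441; K2/α21 = 441/1.08 = 408 > K1 = 200.
Since the inequalities point opposite ways, species 2 can invade but species 1 cannot.

species 2 excludes species 1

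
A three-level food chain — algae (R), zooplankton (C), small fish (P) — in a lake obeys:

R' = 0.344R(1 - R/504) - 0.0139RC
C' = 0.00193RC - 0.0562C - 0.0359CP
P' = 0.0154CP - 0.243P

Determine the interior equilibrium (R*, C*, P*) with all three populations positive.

From dP/dt = 0: 0.0154C* = 0.243, so C* = 15.8.
From dR/dt = 0: 0.344(1 - R*/504) = 0.0139·15.8, giving R* = 504·(1 - 0.638) = 183.
From dC/dt = 0: 0.00193·183 - 0.0562 = 0.0359P*, so P* = 0.296/0.0359 = 8.25.

R* ≈ 183, C* ≈ 15.8, P* ≈ 8.25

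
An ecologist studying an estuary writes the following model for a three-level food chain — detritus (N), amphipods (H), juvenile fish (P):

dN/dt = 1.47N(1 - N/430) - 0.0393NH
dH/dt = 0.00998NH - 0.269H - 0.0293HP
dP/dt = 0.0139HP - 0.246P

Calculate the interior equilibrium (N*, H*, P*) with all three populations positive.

From dP/dt = 0: 0.0139H* = 0.246, so H* = 17.7.
From dN/dt = 0: 1.47(1 - N*/430) = 0.0393·17.7, giving N* = 430·(1 - 0.473) = 227.
From dH/dt = 0: 0.00998·227 - 0.269 = 0.0293P*, so P* = 1.99/0.0293 = 68.

N* ≈ 227, H* ≈ 17.7, P* ≈ 68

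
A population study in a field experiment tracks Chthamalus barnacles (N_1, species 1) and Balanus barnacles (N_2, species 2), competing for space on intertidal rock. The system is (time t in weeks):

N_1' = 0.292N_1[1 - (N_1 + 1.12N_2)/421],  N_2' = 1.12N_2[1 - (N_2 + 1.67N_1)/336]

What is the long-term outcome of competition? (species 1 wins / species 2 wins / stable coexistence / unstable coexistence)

Compare the nullcline intercepts: K1/α12 = 421/1.12 = 376 > K2 = 336; K2/α21 = 336/1.67 = 201 < K1 = 421.
Since the inequalities point opposite ways, species 1 can invade but species 2 cannot.

species 1 excludes species 2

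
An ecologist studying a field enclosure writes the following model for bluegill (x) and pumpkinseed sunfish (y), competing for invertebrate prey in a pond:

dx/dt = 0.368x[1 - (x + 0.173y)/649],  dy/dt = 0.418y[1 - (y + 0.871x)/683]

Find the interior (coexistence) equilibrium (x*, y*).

Setting both brackets to zero gives the nullclines x + 0.173y = 649 and 0.871x + y = 683.
Substituting y = 683 - 0.871x into the first: x(1 - 0.173·0.871) = 649 - 0.173·683.
So x* = 531/0.849 = 625, and then y* = 683 - 0.871·625 = 139.

x* ≈ 625, y* ≈ 139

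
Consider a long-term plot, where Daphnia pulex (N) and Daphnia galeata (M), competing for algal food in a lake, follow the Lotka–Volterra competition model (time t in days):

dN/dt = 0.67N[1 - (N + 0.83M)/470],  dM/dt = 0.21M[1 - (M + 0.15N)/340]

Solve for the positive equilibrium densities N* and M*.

Setting both brackets to zero gives the nullclines N + 0.83M = 470 and 0.15N + M = 340.
Substituting M = 340 - 0.15N into the first: N(1 - 0.83·0.15) = 470 - 0.83·340.
So N* = 188/0.876 = 215, and then M* = 340 - 0.15·215 = 308.

N* ≈ 215, M* ≈ 308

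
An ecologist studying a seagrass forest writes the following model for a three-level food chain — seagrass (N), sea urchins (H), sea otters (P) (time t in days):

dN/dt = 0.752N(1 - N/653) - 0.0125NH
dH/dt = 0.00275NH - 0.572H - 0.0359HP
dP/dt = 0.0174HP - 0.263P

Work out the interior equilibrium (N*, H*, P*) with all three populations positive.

From dP/dt = 0: 0.0174H* = 0.263, so H* = 15.1.
From dN/dt = 0: 0.752(1 - N*/653) = 0.0125·15.1, giving N* = 653·(1 - 0.251) = 489.
From dH/dt = 0: 0.00275·489 - 0.572 = 0.0359P*, so P* = 0.773/0.0359 = 21.5.

N* ≈ 489, H* ≈ 15.1, P* ≈ 21.5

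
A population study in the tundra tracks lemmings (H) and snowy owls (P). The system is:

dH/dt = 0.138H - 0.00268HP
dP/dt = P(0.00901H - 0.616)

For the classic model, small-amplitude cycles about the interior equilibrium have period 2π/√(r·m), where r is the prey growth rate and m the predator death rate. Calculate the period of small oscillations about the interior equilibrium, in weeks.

Here r = 0.138 and m = 0.616, so r·m = 0.085.
ω = √0.085 = 0.292 per week, hence T = 2π/ω ≈ 21.6 weeks.

T ≈ 21.6 weeks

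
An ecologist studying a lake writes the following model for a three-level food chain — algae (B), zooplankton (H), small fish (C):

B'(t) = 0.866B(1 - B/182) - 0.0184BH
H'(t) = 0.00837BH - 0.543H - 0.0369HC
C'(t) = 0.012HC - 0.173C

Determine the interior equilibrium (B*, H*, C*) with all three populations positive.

B* ≈ 126, H* ≈ 14.4, C* ≈ 13.9

From dC/dt = 0: 0.012H* = 0.173, so H* = 14.4.
From dB/dt = 0: 0.866(1 - B*/182) = 0.0184·14.4, giving B* = 182·(1 - 0.306) = 126.
From dH/dt = 0: 0.00837·126 - 0.543 = 0.0369C*, so C* = 0.514/0.0369 = 13.9.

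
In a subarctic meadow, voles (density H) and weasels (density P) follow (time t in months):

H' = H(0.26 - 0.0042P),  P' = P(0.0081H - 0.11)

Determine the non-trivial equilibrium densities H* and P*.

H* ≈ 13.6, P* ≈ 61.9

Set dP/dt = 0 with P > 0: 0.0081H - 0.11 = 0, so H* = 0.11/0.0081 = 13.6.
Set dH/dt = 0 with H > 0: 0.26 - 0.0042P = 0, so P* = 0.26/0.0042 = 61.9.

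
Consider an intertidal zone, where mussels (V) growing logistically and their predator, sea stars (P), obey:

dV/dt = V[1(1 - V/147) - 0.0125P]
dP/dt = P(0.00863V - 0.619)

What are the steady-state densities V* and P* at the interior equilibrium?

From dP/dt = 0 with P > 0: 0.00863V* = 0.619, so V* = 71.7.
Substitute into dV/dt = 0: 1(1 - 71.7/147) = 0.0125P*.
The bracket is 0.512, giving P* = 0.512/0.0125 = 41.

V* ≈ 71.7, P* ≈ 41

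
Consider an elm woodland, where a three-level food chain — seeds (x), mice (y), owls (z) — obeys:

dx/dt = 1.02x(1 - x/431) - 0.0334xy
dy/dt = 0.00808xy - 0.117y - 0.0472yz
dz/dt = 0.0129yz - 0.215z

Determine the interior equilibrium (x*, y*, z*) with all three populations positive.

x* ≈ 196, y* ≈ 16.7, z* ≈ 31

From dz/dt = 0: 0.0129y* = 0.215, so y* = 16.7.
From dx/dt = 0: 1.02(1 - x*/431) = 0.0334·16.7, giving x* = 431·(1 - 0.546) = 196.
From dy/dt = 0: 0.00808·196 - 0.117 = 0.0472z*, so z* = 1.46/0.0472 = 31.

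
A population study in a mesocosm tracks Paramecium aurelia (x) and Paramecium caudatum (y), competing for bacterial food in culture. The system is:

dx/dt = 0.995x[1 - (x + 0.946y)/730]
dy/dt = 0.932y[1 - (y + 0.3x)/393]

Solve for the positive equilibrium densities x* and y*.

Setting both brackets to zero gives the nullclines x + 0.946y = 730 and 0.3x + y = 393.
Substituting y = 393 - 0.3x into the first: x(1 - 0.946·0.3) = 730 - 0.946·393.
So x* = 358/0.716 = 500, and then y* = 393 - 0.3·500 = 243.

x* ≈ 500, y* ≈ 243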